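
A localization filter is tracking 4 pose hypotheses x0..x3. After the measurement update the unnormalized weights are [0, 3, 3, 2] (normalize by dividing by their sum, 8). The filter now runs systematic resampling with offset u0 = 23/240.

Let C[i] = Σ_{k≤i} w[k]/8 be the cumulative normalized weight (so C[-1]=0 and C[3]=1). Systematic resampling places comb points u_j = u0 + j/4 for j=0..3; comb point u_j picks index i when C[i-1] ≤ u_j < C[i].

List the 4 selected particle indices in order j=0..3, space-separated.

1 1 2 3

C = [0, 3/8, 3/4, 1]
j=0: u_0=23/240 ∈ [0, 3/8) → index 1
j=1: u_1=83/240 ∈ [0, 3/8) → index 1
j=2: u_2=143/240 ∈ [3/8, 3/4) → index 2
j=3: u_3=203/240 ∈ [3/4, 1) → index 3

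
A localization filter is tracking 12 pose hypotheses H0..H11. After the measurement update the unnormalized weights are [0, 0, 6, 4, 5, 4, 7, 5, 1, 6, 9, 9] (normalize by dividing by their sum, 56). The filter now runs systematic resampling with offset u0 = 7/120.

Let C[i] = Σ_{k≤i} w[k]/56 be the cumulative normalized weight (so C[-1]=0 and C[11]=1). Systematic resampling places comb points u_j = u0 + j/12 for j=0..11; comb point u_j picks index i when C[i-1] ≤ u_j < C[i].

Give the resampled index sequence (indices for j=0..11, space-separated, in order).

C = [0, 0, 3/28, 5/28, 15/56, 19/56, 13/28, 31/56, 4/7, 19/28, 47/56, 1]
j=0: u_0=7/120 ∈ [0, 3/28) → index 2
j=1: u_1=17/120 ∈ [3/28, 5/28) → index 3
j=2: u_2=9/40 ∈ [5/28, 15/56) → index 4
j=3: u_3=37/120 ∈ [15/56, 19/56) → index 5
j=4: u_4=47/120 ∈ [19/56, 13/28) → index 6
j=5: u_5=19/40 ∈ [13/28, 31/56) → index 7
j=6: u_6=67/120 ∈ [31/56, 4/7) → index 8
j=7: u_7=77/120 ∈ [4/7, 19/28) → index 9
j=8: u_8=29/40 ∈ [19/28, 47/56) → index 10
j=9: u_9=97/120 ∈ [19/28, 47/56) → index 10
j=10: u_10=107/120 ∈ [47/56, 1) → index 11
j=11: u_11=39/40 ∈ [47/56, 1) → index 11

2 3 4 5 6 7 8 9 10 10 11 11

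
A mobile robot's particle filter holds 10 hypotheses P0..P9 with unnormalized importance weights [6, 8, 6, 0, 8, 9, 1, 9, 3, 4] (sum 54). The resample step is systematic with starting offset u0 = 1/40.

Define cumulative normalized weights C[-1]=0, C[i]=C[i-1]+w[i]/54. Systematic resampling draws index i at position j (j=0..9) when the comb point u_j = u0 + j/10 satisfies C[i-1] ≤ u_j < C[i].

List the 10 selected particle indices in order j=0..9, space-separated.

0 1 1 2 4 5 5 7 7 8

C = [1/9, 7/27, 10/27, 10/27, 14/27, 37/54, 19/27, 47/54, 25/27, 1]
j=0: u_0=1/40 ∈ [0, 1/9) → index 0
j=1: u_1=1/8 ∈ [1/9, 7/27) → index 1
j=2: u_2=9/40 ∈ [1/9, 7/27) → index 1
j=3: u_3=13/40 ∈ [7/27, 10/27) → index 2
j=4: u_4=17/40 ∈ [10/27, 14/27) → index 4
j=5: u_5=21/40 ∈ [14/27, 37/54) → index 5
j=6: u_6=5/8 ∈ [14/27, 37/54) → index 5
j=7: u_7=29/40 ∈ [19/27, 47/54) → index 7
j=8: u_8=33/40 ∈ [19/27, 47/54) → index 7
j=9: u_9=37/40 ∈ [47/54, 25/27) → index 8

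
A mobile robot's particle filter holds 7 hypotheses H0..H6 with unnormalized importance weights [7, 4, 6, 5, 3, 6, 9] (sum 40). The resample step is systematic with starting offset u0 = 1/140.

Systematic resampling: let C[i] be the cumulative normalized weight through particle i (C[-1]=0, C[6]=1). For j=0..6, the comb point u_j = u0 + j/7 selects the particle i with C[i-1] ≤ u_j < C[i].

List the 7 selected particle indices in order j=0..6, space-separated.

C = [7/40, 11/40, 17/40, 11/20, 5/8, 31/40, 1]
j=0: u_0=1/140 ∈ [0, 7/40) → index 0
j=1: u_1=3/20 ∈ [0, 7/40) → index 0
j=2: u_2=41/140 ∈ [11/40, 17/40) → index 2
j=3: u_3=61/140 ∈ [17/40, 11/20) → index 3
j=4: u_4=81/140 ∈ [11/20, 5/8) → index 4
j=5: u_5=101/140 ∈ [5/8, 31/40) → index 5
j=6: u_6=121/140 ∈ [31/40, 1) → index 6

0 0 2 3 4 5 6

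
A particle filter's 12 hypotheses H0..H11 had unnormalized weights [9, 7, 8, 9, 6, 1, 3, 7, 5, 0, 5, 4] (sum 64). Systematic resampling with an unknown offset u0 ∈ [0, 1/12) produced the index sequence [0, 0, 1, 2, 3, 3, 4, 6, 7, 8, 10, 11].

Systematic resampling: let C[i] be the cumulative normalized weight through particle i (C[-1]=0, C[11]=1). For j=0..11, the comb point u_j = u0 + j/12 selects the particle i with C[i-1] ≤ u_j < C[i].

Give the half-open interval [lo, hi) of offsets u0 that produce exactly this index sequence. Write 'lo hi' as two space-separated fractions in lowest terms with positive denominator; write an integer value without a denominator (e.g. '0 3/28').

1/24 11/192

C = [9/64, 1/4, 3/8, 33/64, 39/64, 5/8, 43/64, 25/32, 55/64, 55/64, 15/16, 1]
j=0 picked index 0: u0 ∈ [0, 9/64)
j=1 picked index 0: u0 ∈ [-1/12, 11/192)
j=2 picked index 1: u0 ∈ [-5/192, 1/12)
j=3 picked index 2: u0 ∈ [0, 1/8)
j=4 picked index 3: u0 ∈ [1/24, 35/192)
j=5 picked index 3: u0 ∈ [-1/24, 19/192)
j=6 picked index 4: u0 ∈ [1/64, 7/64)
j=7 picked index 6: u0 ∈ [1/24, 17/192)
j=8 picked index 7: u0 ∈ [1/192, 11/96)
j=9 picked index 8: u0 ∈ [1/32, 7/64)
j=10 picked index 10: u0 ∈ [5/192, 5/48)
j=11 picked index 11: u0 ∈ [1/48, 1/12)
intersection: [1/24, 11/192)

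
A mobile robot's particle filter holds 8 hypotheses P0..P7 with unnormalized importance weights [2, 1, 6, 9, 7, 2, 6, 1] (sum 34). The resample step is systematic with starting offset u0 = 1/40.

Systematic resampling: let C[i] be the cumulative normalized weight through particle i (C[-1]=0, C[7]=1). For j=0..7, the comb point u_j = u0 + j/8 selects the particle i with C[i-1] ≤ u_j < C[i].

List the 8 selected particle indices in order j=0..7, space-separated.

0 2 3 3 3 4 5 6

C = [1/17, 3/34, 9/34, 9/17, 25/34, 27/34, 33/34, 1]
j=0: u_0=1/40 ∈ [0, 1/17) → index 0
j=1: u_1=3/20 ∈ [3/34, 9/34) → index 2
j=2: u_2=11/40 ∈ [9/34, 9/17) → index 3
j=3: u_3=2/5 ∈ [9/34, 9/17) → index 3
j=4: u_4=21/40 ∈ [9/34, 9/17) → index 3
j=5: u_5=13/20 ∈ [9/17, 25/34) → index 4
j=6: u_6=31/40 ∈ [25/34, 27/34) → index 5
j=7: u_7=9/10 ∈ [27/34, 33/34) → index 6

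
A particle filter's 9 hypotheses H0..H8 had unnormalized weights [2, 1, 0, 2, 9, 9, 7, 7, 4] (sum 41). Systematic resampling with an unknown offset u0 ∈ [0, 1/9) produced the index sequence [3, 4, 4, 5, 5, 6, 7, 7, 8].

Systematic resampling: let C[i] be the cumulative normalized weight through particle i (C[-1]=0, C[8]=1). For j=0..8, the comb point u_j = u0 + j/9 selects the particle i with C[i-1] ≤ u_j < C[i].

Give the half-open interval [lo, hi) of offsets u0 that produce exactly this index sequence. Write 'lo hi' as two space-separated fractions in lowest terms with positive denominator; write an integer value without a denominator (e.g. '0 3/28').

3/41 1/9

C = [2/41, 3/41, 3/41, 5/41, 14/41, 23/41, 30/41, 37/41, 1]
j=0 picked index 3: u0 ∈ [3/41, 5/41)
j=1 picked index 4: u0 ∈ [4/369, 85/369)
j=2 picked index 4: u0 ∈ [-37/369, 44/369)
j=3 picked index 5: u0 ∈ [1/123, 28/123)
j=4 picked index 5: u0 ∈ [-38/369, 43/369)
j=5 picked index 6: u0 ∈ [2/369, 65/369)
j=6 picked index 7: u0 ∈ [8/123, 29/123)
j=7 picked index 7: u0 ∈ [-17/369, 46/369)
j=8 picked index 8: u0 ∈ [5/369, 1/9)
intersection: [3/41, 1/9)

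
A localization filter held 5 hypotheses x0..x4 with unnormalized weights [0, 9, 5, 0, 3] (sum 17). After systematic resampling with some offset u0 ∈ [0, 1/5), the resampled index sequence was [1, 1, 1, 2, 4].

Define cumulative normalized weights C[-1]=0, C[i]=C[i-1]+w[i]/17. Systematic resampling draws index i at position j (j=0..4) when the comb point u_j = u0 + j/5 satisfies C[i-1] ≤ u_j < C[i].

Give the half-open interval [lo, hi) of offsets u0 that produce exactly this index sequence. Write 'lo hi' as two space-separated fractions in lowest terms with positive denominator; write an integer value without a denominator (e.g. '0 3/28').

C = [0, 9/17, 14/17, 14/17, 1]
j=0 picked index 1: u0 ∈ [0, 9/17)
j=1 picked index 1: u0 ∈ [-1/5, 28/85)
j=2 picked index 1: u0 ∈ [-2/5, 11/85)
j=3 picked index 2: u0 ∈ [-6/85, 19/85)
j=4 picked index 4: u0 ∈ [2/85, 1/5)
intersection: [2/85, 11/85)

2/85 11/85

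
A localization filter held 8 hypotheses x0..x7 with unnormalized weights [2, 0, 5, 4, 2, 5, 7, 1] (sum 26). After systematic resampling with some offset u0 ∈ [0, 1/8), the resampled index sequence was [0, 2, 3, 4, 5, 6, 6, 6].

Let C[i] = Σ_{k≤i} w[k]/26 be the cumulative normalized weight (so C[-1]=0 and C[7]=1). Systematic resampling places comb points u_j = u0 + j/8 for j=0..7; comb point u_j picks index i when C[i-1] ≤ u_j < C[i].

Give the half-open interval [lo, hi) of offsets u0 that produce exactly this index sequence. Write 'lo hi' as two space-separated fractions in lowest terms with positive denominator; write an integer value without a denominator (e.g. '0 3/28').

7/104 1/13

C = [1/13, 1/13, 7/26, 11/26, 1/2, 9/13, 25/26, 1]
j=0 picked index 0: u0 ∈ [0, 1/13)
j=1 picked index 2: u0 ∈ [-5/104, 15/104)
j=2 picked index 3: u0 ∈ [1/52, 9/52)
j=3 picked index 4: u0 ∈ [5/104, 1/8)
j=4 picked index 5: u0 ∈ [0, 5/26)
j=5 picked index 6: u0 ∈ [7/104, 35/104)
j=6 picked index 6: u0 ∈ [-3/52, 11/52)
j=7 picked index 6: u0 ∈ [-19/104, 9/104)
intersection: [7/104, 1/13)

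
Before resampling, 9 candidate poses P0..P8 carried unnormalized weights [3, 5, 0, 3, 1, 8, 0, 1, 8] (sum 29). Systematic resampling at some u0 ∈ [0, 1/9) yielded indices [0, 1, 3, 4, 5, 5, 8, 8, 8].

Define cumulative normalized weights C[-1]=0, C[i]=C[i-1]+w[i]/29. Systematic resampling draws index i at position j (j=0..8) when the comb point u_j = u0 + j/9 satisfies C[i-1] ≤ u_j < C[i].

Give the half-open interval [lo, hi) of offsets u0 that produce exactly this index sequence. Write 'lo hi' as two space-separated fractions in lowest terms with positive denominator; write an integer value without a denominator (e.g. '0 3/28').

5/87 7/87

C = [3/29, 8/29, 8/29, 11/29, 12/29, 20/29, 20/29, 21/29, 1]
j=0 picked index 0: u0 ∈ [0, 3/29)
j=1 picked index 1: u0 ∈ [-2/261, 43/261)
j=2 picked index 3: u0 ∈ [14/261, 41/261)
j=3 picked index 4: u0 ∈ [4/87, 7/87)
j=4 picked index 5: u0 ∈ [-8/261, 64/261)
j=5 picked index 5: u0 ∈ [-37/261, 35/261)
j=6 picked index 8: u0 ∈ [5/87, 1/3)
j=7 picked index 8: u0 ∈ [-14/261, 2/9)
j=8 picked index 8: u0 ∈ [-43/261, 1/9)
intersection: [5/87, 7/87)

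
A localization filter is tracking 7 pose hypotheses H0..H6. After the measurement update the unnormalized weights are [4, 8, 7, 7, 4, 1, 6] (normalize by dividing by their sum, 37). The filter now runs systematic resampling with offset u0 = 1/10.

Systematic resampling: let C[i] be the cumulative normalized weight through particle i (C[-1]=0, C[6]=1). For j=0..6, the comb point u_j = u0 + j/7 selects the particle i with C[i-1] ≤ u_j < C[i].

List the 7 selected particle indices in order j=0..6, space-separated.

0 1 2 3 3 5 6

C = [4/37, 12/37, 19/37, 26/37, 30/37, 31/37, 1]
j=0: u_0=1/10 ∈ [0, 4/37) → index 0
j=1: u_1=17/70 ∈ [4/37, 12/37) → index 1
j=2: u_2=27/70 ∈ [12/37, 19/37) → index 2
j=3: u_3=37/70 ∈ [19/37, 26/37) → index 3
j=4: u_4=47/70 ∈ [19/37, 26/37) → index 3
j=5: u_5=57/70 ∈ [30/37, 31/37) → index 5
j=6: u_6=67/70 ∈ [31/37, 1) → index 6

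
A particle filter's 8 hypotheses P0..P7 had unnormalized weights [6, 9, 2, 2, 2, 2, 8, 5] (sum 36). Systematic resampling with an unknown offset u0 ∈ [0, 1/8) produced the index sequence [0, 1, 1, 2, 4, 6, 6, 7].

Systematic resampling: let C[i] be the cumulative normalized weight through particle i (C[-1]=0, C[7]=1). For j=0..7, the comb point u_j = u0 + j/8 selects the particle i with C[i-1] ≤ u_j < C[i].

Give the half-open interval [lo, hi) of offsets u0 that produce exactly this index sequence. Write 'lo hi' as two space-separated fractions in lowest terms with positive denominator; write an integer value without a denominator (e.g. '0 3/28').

C = [1/6, 5/12, 17/36, 19/36, 7/12, 23/36, 31/36, 1]
j=0 picked index 0: u0 ∈ [0, 1/6)
j=1 picked index 1: u0 ∈ [1/24, 7/24)
j=2 picked index 1: u0 ∈ [-1/12, 1/6)
j=3 picked index 2: u0 ∈ [1/24, 7/72)
j=4 picked index 4: u0 ∈ [1/36, 1/12)
j=5 picked index 6: u0 ∈ [1/72, 17/72)
j=6 picked index 6: u0 ∈ [-1/9, 1/9)
j=7 picked index 7: u0 ∈ [-1/72, 1/8)
intersection: [1/24, 1/12)

1/24 1/12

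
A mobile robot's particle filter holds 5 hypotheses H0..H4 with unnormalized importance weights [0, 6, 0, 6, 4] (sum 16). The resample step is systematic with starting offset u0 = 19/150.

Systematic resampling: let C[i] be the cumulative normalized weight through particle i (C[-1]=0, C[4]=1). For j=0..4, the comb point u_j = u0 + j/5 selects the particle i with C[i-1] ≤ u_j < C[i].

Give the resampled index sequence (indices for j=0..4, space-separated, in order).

1 1 3 3 4

C = [0, 3/8, 3/8, 3/4, 1]
j=0: u_0=19/150 ∈ [0, 3/8) → index 1
j=1: u_1=49/150 ∈ [0, 3/8) → index 1
j=2: u_2=79/150 ∈ [3/8, 3/4) → index 3
j=3: u_3=109/150 ∈ [3/8, 3/4) → index 3
j=4: u_4=139/150 ∈ [3/4, 1) → index 4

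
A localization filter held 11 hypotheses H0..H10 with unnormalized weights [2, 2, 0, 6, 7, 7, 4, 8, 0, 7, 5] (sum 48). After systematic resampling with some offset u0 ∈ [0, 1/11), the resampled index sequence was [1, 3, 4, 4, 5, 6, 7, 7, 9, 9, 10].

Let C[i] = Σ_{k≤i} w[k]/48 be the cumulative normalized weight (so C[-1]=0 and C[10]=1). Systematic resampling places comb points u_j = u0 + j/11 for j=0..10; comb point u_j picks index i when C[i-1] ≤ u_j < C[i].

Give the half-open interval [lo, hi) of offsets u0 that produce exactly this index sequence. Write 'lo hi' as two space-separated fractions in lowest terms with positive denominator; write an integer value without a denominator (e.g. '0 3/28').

1/22 41/528

C = [1/24, 1/12, 1/12, 5/24, 17/48, 1/2, 7/12, 3/4, 3/4, 43/48, 1]
j=0 picked index 1: u0 ∈ [1/24, 1/12)
j=1 picked index 3: u0 ∈ [-1/132, 31/264)
j=2 picked index 4: u0 ∈ [7/264, 91/528)
j=3 picked index 4: u0 ∈ [-17/264, 43/528)
j=4 picked index 5: u0 ∈ [-5/528, 3/22)
j=5 picked index 6: u0 ∈ [1/22, 17/132)
j=6 picked index 7: u0 ∈ [5/132, 9/44)
j=7 picked index 7: u0 ∈ [-7/132, 5/44)
j=8 picked index 9: u0 ∈ [1/44, 89/528)
j=9 picked index 9: u0 ∈ [-3/44, 41/528)
j=10 picked index 10: u0 ∈ [-7/528, 1/11)
intersection: [1/22, 41/528)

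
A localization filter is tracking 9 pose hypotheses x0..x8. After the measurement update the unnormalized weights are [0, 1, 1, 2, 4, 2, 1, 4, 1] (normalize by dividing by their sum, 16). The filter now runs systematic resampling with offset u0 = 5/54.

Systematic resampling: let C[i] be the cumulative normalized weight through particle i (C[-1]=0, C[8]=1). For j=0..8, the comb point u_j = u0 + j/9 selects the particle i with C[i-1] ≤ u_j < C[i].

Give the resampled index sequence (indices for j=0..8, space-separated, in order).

2 3 4 4 5 6 7 7 8

C = [0, 1/16, 1/8, 1/4, 1/2, 5/8, 11/16, 15/16, 1]
j=0: u_0=5/54 ∈ [1/16, 1/8) → index 2
j=1: u_1=11/54 ∈ [1/8, 1/4) → index 3
j=2: u_2=17/54 ∈ [1/4, 1/2) → index 4
j=3: u_3=23/54 ∈ [1/4, 1/2) → index 4
j=4: u_4=29/54 ∈ [1/2, 5/8) → index 5
j=5: u_5=35/54 ∈ [5/8, 11/16) → index 6
j=6: u_6=41/54 ∈ [11/16, 15/16) → index 7
j=7: u_7=47/54 ∈ [11/16, 15/16) → index 7
j=8: u_8=53/54 ∈ [15/16, 1) → index 8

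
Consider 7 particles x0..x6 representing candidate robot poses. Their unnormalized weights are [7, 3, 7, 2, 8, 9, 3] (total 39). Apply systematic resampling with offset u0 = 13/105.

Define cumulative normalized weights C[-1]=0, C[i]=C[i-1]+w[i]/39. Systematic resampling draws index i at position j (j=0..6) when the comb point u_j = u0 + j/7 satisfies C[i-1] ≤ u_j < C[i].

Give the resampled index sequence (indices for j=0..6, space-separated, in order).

0 2 2 4 5 5 6

C = [7/39, 10/39, 17/39, 19/39, 9/13, 12/13, 1]
j=0: u_0=13/105 ∈ [0, 7/39) → index 0
j=1: u_1=4/15 ∈ [10/39, 17/39) → index 2
j=2: u_2=43/105 ∈ [10/39, 17/39) → index 2
j=3: u_3=58/105 ∈ [19/39, 9/13) → index 4
j=4: u_4=73/105 ∈ [9/13, 12/13) → index 5
j=5: u_5=88/105 ∈ [9/13, 12/13) → index 5
j=6: u_6=103/105 ∈ [12/13, 1) → index 6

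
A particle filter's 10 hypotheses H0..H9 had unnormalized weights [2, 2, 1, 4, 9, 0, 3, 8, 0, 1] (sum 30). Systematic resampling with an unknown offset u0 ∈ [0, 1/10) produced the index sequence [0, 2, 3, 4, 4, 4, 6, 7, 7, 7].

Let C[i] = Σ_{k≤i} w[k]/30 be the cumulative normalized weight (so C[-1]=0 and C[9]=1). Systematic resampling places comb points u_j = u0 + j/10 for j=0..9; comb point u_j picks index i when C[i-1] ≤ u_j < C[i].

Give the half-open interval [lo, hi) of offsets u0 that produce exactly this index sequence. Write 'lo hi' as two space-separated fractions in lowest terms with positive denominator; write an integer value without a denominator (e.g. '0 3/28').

1/30 1/15

C = [1/15, 2/15, 1/6, 3/10, 3/5, 3/5, 7/10, 29/30, 29/30, 1]
j=0 picked index 0: u0 ∈ [0, 1/15)
j=1 picked index 2: u0 ∈ [1/30, 1/15)
j=2 picked index 3: u0 ∈ [-1/30, 1/10)
j=3 picked index 4: u0 ∈ [0, 3/10)
j=4 picked index 4: u0 ∈ [-1/10, 1/5)
j=5 picked index 4: u0 ∈ [-1/5, 1/10)
j=6 picked index 6: u0 ∈ [0, 1/10)
j=7 picked index 7: u0 ∈ [0, 4/15)
j=8 picked index 7: u0 ∈ [-1/10, 1/6)
j=9 picked index 7: u0 ∈ [-1/5, 1/15)
intersection: [1/30, 1/15)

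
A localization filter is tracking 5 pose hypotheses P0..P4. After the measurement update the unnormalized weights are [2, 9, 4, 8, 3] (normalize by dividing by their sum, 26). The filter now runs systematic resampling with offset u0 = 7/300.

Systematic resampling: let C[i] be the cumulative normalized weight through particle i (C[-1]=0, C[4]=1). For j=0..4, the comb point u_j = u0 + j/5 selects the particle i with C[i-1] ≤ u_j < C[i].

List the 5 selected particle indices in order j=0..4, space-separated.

0 1 2 3 3

C = [1/13, 11/26, 15/26, 23/26, 1]
j=0: u_0=7/300 ∈ [0, 1/13) → index 0
j=1: u_1=67/300 ∈ [1/13, 11/26) → index 1
j=2: u_2=127/300 ∈ [11/26, 15/26) → index 2
j=3: u_3=187/300 ∈ [15/26, 23/26) → index 3
j=4: u_4=247/300 ∈ [15/26, 23/26) → index 3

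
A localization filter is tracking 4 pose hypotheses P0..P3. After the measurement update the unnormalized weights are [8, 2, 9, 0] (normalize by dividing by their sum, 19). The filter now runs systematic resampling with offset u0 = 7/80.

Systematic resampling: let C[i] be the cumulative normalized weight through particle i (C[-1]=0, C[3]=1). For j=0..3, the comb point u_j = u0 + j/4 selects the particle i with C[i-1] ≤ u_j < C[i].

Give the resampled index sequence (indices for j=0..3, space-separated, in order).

0 0 2 2

C = [8/19, 10/19, 1, 1]
j=0: u_0=7/80 ∈ [0, 8/19) → index 0
j=1: u_1=27/80 ∈ [0, 8/19) → index 0
j=2: u_2=47/80 ∈ [10/19, 1) → index 2
j=3: u_3=67/80 ∈ [10/19, 1) → index 2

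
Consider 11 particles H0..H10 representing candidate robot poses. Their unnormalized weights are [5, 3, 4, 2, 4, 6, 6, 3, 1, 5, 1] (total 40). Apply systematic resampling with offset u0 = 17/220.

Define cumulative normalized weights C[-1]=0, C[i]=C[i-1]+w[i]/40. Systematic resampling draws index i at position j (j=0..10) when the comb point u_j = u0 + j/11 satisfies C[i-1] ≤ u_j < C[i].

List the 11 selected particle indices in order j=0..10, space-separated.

C = [1/8, 1/5, 3/10, 7/20, 9/20, 3/5, 3/4, 33/40, 17/20, 39/40, 1]
j=0: u_0=17/220 ∈ [0, 1/8) → index 0
j=1: u_1=37/220 ∈ [1/8, 1/5) → index 1
j=2: u_2=57/220 ∈ [1/5, 3/10) → index 2
j=3: u_3=7/20 ∈ [7/20, 9/20) → index 4
j=4: u_4=97/220 ∈ [7/20, 9/20) → index 4
j=5: u_5=117/220 ∈ [9/20, 3/5) → index 5
j=6: u_6=137/220 ∈ [3/5, 3/4) → index 6
j=7: u_7=157/220 ∈ [3/5, 3/4) → index 6
j=8: u_8=177/220 ∈ [3/4, 33/40) → index 7
j=9: u_9=197/220 ∈ [17/20, 39/40) → index 9
j=10: u_10=217/220 ∈ [39/40, 1) → index 10

0 1 2 4 4 5 6 6 7 9 10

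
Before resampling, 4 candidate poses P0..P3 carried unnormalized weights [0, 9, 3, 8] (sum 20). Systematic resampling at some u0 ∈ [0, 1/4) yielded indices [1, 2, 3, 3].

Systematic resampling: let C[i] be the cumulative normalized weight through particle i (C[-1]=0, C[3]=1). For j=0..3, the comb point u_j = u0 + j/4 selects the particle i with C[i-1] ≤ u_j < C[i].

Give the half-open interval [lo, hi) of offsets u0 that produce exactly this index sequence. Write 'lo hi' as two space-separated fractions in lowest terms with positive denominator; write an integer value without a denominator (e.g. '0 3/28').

1/5 1/4

C = [0, 9/20, 3/5, 1]
j=0 picked index 1: u0 ∈ [0, 9/20)
j=1 picked index 2: u0 ∈ [1/5, 7/20)
j=2 picked index 3: u0 ∈ [1/10, 1/2)
j=3 picked index 3: u0 ∈ [-3/20, 1/4)
intersection: [1/5, 1/4)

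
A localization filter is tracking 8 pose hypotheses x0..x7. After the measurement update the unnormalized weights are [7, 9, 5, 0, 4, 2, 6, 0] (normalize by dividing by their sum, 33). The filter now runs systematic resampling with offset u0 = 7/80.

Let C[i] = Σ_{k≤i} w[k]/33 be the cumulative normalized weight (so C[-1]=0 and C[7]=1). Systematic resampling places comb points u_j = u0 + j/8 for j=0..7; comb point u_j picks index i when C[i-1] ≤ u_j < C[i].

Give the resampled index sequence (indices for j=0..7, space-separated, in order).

C = [7/33, 16/33, 7/11, 7/11, 25/33, 9/11, 1, 1]
j=0: u_0=7/80 ∈ [0, 7/33) → index 0
j=1: u_1=17/80 ∈ [7/33, 16/33) → index 1
j=2: u_2=27/80 ∈ [7/33, 16/33) → index 1
j=3: u_3=37/80 ∈ [7/33, 16/33) → index 1
j=4: u_4=47/80 ∈ [16/33, 7/11) → index 2
j=5: u_5=57/80 ∈ [7/11, 25/33) → index 4
j=6: u_6=67/80 ∈ [9/11, 1) → index 6
j=7: u_7=77/80 ∈ [9/11, 1) → index 6

0 1 1 1 2 4 6 6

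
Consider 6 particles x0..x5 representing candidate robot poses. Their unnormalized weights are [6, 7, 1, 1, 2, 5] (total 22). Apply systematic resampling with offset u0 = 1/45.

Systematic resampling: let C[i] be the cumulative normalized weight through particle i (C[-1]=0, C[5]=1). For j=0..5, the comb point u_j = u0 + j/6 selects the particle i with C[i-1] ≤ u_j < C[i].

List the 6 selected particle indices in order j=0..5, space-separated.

0 0 1 1 4 5

C = [3/11, 13/22, 7/11, 15/22, 17/22, 1]
j=0: u_0=1/45 ∈ [0, 3/11) → index 0
j=1: u_1=17/90 ∈ [0, 3/11) → index 0
j=2: u_2=16/45 ∈ [3/11, 13/22) → index 1
j=3: u_3=47/90 ∈ [3/11, 13/22) → index 1
j=4: u_4=31/45 ∈ [15/22, 17/22) → index 4
j=5: u_5=77/90 ∈ [17/22, 1) → index 5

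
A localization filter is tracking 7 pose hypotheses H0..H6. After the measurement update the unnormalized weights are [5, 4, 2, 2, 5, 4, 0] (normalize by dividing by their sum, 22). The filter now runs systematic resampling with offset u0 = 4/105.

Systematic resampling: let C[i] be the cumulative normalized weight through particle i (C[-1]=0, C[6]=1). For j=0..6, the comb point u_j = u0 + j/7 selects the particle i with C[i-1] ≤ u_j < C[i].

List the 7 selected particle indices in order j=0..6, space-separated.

0 0 1 2 4 4 5

C = [5/22, 9/22, 1/2, 13/22, 9/11, 1, 1]
j=0: u_0=4/105 ∈ [0, 5/22) → index 0
j=1: u_1=19/105 ∈ [0, 5/22) → index 0
j=2: u_2=34/105 ∈ [5/22, 9/22) → index 1
j=3: u_3=7/15 ∈ [9/22, 1/2) → index 2
j=4: u_4=64/105 ∈ [13/22, 9/11) → index 4
j=5: u_5=79/105 ∈ [13/22, 9/11) → index 4
j=6: u_6=94/105 ∈ [9/11, 1) → index 5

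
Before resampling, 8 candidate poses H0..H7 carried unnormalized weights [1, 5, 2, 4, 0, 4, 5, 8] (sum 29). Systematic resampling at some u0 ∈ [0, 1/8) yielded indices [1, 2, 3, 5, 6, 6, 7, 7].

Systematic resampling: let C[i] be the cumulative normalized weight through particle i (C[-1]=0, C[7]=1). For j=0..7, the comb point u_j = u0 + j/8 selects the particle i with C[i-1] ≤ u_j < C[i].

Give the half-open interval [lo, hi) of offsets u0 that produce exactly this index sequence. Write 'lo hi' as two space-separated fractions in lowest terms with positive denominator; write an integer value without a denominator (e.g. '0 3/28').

C = [1/29, 6/29, 8/29, 12/29, 12/29, 16/29, 21/29, 1]
j=0 picked index 1: u0 ∈ [1/29, 6/29)
j=1 picked index 2: u0 ∈ [19/232, 35/232)
j=2 picked index 3: u0 ∈ [3/116, 19/116)
j=3 picked index 5: u0 ∈ [9/232, 41/232)
j=4 picked index 6: u0 ∈ [3/58, 13/58)
j=5 picked index 6: u0 ∈ [-17/232, 23/232)
j=6 picked index 7: u0 ∈ [-3/116, 1/4)
j=7 picked index 7: u0 ∈ [-35/232, 1/8)
intersection: [19/232, 23/232)

19/232 23/232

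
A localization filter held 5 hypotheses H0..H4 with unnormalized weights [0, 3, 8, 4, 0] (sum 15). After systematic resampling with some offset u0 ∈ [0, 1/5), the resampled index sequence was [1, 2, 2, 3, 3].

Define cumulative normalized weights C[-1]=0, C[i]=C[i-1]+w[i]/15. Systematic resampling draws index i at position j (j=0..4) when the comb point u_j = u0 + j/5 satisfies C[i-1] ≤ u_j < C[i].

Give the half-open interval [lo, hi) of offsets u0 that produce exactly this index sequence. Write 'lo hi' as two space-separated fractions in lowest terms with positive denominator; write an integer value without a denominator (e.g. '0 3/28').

2/15 1/5

C = [0, 1/5, 11/15, 1, 1]
j=0 picked index 1: u0 ∈ [0, 1/5)
j=1 picked index 2: u0 ∈ [0, 8/15)
j=2 picked index 2: u0 ∈ [-1/5, 1/3)
j=3 picked index 3: u0 ∈ [2/15, 2/5)
j=4 picked index 3: u0 ∈ [-1/15, 1/5)
intersection: [2/15, 1/5)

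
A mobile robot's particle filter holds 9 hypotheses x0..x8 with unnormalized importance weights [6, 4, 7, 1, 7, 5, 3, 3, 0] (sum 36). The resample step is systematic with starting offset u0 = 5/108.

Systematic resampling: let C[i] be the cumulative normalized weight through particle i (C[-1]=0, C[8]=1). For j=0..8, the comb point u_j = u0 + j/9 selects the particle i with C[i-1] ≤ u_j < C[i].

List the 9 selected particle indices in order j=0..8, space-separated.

0 0 1 2 3 4 5 5 7

C = [1/6, 5/18, 17/36, 1/2, 25/36, 5/6, 11/12, 1, 1]
j=0: u_0=5/108 ∈ [0, 1/6) → index 0
j=1: u_1=17/108 ∈ [0, 1/6) → index 0
j=2: u_2=29/108 ∈ [1/6, 5/18) → index 1
j=3: u_3=41/108 ∈ [5/18, 17/36) → index 2
j=4: u_4=53/108 ∈ [17/36, 1/2) → index 3
j=5: u_5=65/108 ∈ [1/2, 25/36) → index 4
j=6: u_6=77/108 ∈ [25/36, 5/6) → index 5
j=7: u_7=89/108 ∈ [25/36, 5/6) → index 5
j=8: u_8=101/108 ∈ [11/12, 1) → index 7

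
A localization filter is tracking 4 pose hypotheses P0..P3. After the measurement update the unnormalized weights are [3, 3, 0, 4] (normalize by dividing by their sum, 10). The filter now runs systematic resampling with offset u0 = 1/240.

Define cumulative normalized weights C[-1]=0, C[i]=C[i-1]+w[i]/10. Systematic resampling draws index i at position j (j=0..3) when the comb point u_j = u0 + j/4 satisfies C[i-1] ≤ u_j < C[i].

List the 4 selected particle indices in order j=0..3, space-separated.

C = [3/10, 3/5, 3/5, 1]
j=0: u_0=1/240 ∈ [0, 3/10) → index 0
j=1: u_1=61/240 ∈ [0, 3/10) → index 0
j=2: u_2=121/240 ∈ [3/10, 3/5) → index 1
j=3: u_3=181/240 ∈ [3/5, 1) → index 3

0 0 1 3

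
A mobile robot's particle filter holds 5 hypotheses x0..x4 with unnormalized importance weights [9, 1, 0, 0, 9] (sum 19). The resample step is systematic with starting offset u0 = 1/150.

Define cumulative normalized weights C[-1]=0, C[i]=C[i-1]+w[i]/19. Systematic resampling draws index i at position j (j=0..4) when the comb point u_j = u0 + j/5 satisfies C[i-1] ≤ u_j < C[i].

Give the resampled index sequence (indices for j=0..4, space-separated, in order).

C = [9/19, 10/19, 10/19, 10/19, 1]
j=0: u_0=1/150 ∈ [0, 9/19) → index 0
j=1: u_1=31/150 ∈ [0, 9/19) → index 0
j=2: u_2=61/150 ∈ [0, 9/19) → index 0
j=3: u_3=91/150 ∈ [10/19, 1) → index 4
j=4: u_4=121/150 ∈ [10/19, 1) → index 4

0 0 0 4 4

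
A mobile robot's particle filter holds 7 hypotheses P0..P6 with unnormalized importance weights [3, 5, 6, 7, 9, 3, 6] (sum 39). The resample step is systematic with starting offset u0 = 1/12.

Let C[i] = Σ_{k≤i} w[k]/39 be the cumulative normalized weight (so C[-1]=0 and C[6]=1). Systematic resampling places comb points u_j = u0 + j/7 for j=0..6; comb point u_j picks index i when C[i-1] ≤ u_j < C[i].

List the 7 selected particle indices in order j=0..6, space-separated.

C = [1/13, 8/39, 14/39, 7/13, 10/13, 11/13, 1]
j=0: u_0=1/12 ∈ [1/13, 8/39) → index 1
j=1: u_1=19/84 ∈ [8/39, 14/39) → index 2
j=2: u_2=31/84 ∈ [14/39, 7/13) → index 3
j=3: u_3=43/84 ∈ [14/39, 7/13) → index 3
j=4: u_4=55/84 ∈ [7/13, 10/13) → index 4
j=5: u_5=67/84 ∈ [10/13, 11/13) → index 5
j=6: u_6=79/84 ∈ [11/13, 1) → index 6

1 2 3 3 4 5 6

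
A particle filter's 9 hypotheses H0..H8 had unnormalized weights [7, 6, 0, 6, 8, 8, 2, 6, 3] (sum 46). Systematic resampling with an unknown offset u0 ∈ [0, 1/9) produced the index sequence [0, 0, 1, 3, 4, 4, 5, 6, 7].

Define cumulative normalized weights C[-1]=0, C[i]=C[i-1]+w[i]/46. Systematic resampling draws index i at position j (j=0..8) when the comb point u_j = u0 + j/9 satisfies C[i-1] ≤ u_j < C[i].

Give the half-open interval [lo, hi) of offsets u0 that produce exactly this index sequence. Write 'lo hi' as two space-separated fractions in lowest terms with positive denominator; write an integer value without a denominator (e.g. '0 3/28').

C = [7/46, 13/46, 13/46, 19/46, 27/46, 35/46, 37/46, 43/46, 1]
j=0 picked index 0: u0 ∈ [0, 7/46)
j=1 picked index 0: u0 ∈ [-1/9, 17/414)
j=2 picked index 1: u0 ∈ [-29/414, 25/414)
j=3 picked index 3: u0 ∈ [-7/138, 11/138)
j=4 picked index 4: u0 ∈ [-13/414, 59/414)
j=5 picked index 4: u0 ∈ [-59/414, 13/414)
j=6 picked index 5: u0 ∈ [-11/138, 13/138)
j=7 picked index 6: u0 ∈ [-7/414, 11/414)
j=8 picked index 7: u0 ∈ [-35/414, 19/414)
intersection: [0, 11/414)

0 11/414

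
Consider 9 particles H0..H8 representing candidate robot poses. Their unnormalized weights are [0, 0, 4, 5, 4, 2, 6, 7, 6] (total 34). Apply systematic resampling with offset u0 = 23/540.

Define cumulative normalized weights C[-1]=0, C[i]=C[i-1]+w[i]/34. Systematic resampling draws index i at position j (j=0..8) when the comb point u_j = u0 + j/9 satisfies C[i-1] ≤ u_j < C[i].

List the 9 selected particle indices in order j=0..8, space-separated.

2 3 4 4 6 6 7 7 8

C = [0, 0, 2/17, 9/34, 13/34, 15/34, 21/34, 14/17, 1]
j=0: u_0=23/540 ∈ [0, 2/17) → index 2
j=1: u_1=83/540 ∈ [2/17, 9/34) → index 3
j=2: u_2=143/540 ∈ [9/34, 13/34) → index 4
j=3: u_3=203/540 ∈ [9/34, 13/34) → index 4
j=4: u_4=263/540 ∈ [15/34, 21/34) → index 6
j=5: u_5=323/540 ∈ [15/34, 21/34) → index 6
j=6: u_6=383/540 ∈ [21/34, 14/17) → index 7
j=7: u_7=443/540 ∈ [21/34, 14/17) → index 7
j=8: u_8=503/540 ∈ [14/17, 1) → index 8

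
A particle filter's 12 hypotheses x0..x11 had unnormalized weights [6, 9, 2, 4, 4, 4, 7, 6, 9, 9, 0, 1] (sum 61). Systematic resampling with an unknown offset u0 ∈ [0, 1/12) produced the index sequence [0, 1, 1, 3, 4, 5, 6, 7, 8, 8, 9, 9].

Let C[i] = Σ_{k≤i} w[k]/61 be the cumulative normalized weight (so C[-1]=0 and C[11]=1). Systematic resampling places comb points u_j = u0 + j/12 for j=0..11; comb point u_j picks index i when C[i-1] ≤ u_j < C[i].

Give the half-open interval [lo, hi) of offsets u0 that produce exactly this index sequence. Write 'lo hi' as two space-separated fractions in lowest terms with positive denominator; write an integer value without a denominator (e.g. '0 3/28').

C = [6/61, 15/61, 17/61, 21/61, 25/61, 29/61, 36/61, 42/61, 51/61, 60/61, 60/61, 1]
j=0 picked index 0: u0 ∈ [0, 6/61)
j=1 picked index 1: u0 ∈ [11/732, 119/732)
j=2 picked index 1: u0 ∈ [-25/366, 29/366)
j=3 picked index 3: u0 ∈ [7/244, 23/244)
j=4 picked index 4: u0 ∈ [2/183, 14/183)
j=5 picked index 5: u0 ∈ [-5/732, 43/732)
j=6 picked index 6: u0 ∈ [-3/122, 11/122)
j=7 picked index 7: u0 ∈ [5/732, 77/732)
j=8 picked index 8: u0 ∈ [4/183, 31/183)
j=9 picked index 8: u0 ∈ [-15/244, 21/244)
j=10 picked index 9: u0 ∈ [1/366, 55/366)
j=11 picked index 9: u0 ∈ [-59/732, 49/732)
intersection: [7/244, 43/732)

7/244 43/732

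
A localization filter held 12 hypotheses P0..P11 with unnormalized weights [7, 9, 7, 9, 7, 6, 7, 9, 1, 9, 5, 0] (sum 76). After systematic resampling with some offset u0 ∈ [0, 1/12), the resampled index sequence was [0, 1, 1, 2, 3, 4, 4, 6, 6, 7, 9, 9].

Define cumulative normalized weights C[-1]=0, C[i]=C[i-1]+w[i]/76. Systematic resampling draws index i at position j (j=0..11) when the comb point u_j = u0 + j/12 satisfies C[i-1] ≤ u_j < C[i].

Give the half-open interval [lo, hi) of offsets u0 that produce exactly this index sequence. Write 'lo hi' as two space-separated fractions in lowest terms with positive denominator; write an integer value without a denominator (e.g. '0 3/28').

1/114 1/76

C = [7/76, 4/19, 23/76, 8/19, 39/76, 45/76, 13/19, 61/76, 31/38, 71/76, 1, 1]
j=0 picked index 0: u0 ∈ [0, 7/76)
j=1 picked index 1: u0 ∈ [1/114, 29/228)
j=2 picked index 1: u0 ∈ [-17/228, 5/114)
j=3 picked index 2: u0 ∈ [-3/76, 1/19)
j=4 picked index 3: u0 ∈ [-7/228, 5/57)
j=5 picked index 4: u0 ∈ [1/228, 11/114)
j=6 picked index 4: u0 ∈ [-3/38, 1/76)
j=7 picked index 6: u0 ∈ [1/114, 23/228)
j=8 picked index 6: u0 ∈ [-17/228, 1/57)
j=9 picked index 7: u0 ∈ [-5/76, 1/19)
j=10 picked index 9: u0 ∈ [-1/57, 23/228)
j=11 picked index 9: u0 ∈ [-23/228, 1/57)
intersection: [1/114, 1/76)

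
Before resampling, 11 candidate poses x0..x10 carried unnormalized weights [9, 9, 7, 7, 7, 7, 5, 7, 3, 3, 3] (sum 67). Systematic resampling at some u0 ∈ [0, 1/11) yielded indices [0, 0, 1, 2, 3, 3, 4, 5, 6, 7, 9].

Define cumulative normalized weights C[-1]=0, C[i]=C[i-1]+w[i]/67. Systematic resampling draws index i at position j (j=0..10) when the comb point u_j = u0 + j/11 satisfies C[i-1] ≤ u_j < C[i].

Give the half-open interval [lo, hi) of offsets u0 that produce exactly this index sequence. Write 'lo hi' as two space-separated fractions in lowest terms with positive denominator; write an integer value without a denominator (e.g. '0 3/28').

7/737 17/737

C = [9/67, 18/67, 25/67, 32/67, 39/67, 46/67, 51/67, 58/67, 61/67, 64/67, 1]
j=0 picked index 0: u0 ∈ [0, 9/67)
j=1 picked index 0: u0 ∈ [-1/11, 32/737)
j=2 picked index 1: u0 ∈ [-35/737, 64/737)
j=3 picked index 2: u0 ∈ [-3/737, 74/737)
j=4 picked index 3: u0 ∈ [7/737, 84/737)
j=5 picked index 3: u0 ∈ [-60/737, 17/737)
j=6 picked index 4: u0 ∈ [-50/737, 27/737)
j=7 picked index 5: u0 ∈ [-40/737, 37/737)
j=8 picked index 6: u0 ∈ [-30/737, 25/737)
j=9 picked index 7: u0 ∈ [-42/737, 35/737)
j=10 picked index 9: u0 ∈ [1/737, 34/737)
intersection: [7/737, 17/737)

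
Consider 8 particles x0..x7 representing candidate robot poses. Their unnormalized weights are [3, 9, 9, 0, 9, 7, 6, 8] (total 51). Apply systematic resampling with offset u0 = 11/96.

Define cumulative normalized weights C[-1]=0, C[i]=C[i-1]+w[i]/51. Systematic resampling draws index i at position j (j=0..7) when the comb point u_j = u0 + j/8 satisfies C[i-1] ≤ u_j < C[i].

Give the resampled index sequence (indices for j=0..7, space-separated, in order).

C = [1/17, 4/17, 7/17, 7/17, 10/17, 37/51, 43/51, 1]
j=0: u_0=11/96 ∈ [1/17, 4/17) → index 1
j=1: u_1=23/96 ∈ [4/17, 7/17) → index 2
j=2: u_2=35/96 ∈ [4/17, 7/17) → index 2
j=3: u_3=47/96 ∈ [7/17, 10/17) → index 4
j=4: u_4=59/96 ∈ [10/17, 37/51) → index 5
j=5: u_5=71/96 ∈ [37/51, 43/51) → index 6
j=6: u_6=83/96 ∈ [43/51, 1) → index 7
j=7: u_7=95/96 ∈ [43/51, 1) → index 7

1 2 2 4 5 6 7 7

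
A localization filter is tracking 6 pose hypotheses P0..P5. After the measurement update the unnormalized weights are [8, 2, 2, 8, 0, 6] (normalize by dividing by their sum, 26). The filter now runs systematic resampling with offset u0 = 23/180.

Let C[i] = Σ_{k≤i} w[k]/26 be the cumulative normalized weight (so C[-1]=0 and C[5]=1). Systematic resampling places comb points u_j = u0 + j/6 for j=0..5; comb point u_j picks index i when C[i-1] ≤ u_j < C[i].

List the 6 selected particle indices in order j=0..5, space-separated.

C = [4/13, 5/13, 6/13, 10/13, 10/13, 1]
j=0: u_0=23/180 ∈ [0, 4/13) → index 0
j=1: u_1=53/180 ∈ [0, 4/13) → index 0
j=2: u_2=83/180 ∈ [5/13, 6/13) → index 2
j=3: u_3=113/180 ∈ [6/13, 10/13) → index 3
j=4: u_4=143/180 ∈ [10/13, 1) → index 5
j=5: u_5=173/180 ∈ [10/13, 1) → index 5

0 0 2 3 5 5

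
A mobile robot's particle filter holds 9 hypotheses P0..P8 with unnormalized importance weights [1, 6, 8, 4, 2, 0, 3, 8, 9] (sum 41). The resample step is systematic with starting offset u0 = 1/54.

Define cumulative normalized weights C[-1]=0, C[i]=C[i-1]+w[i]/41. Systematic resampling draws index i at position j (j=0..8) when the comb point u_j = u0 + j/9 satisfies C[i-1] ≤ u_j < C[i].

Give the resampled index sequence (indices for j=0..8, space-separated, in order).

C = [1/41, 7/41, 15/41, 19/41, 21/41, 21/41, 24/41, 32/41, 1]
j=0: u_0=1/54 ∈ [0, 1/41) → index 0
j=1: u_1=7/54 ∈ [1/41, 7/41) → index 1
j=2: u_2=13/54 ∈ [7/41, 15/41) → index 2
j=3: u_3=19/54 ∈ [7/41, 15/41) → index 2
j=4: u_4=25/54 ∈ [15/41, 19/41) → index 3
j=5: u_5=31/54 ∈ [21/41, 24/41) → index 6
j=6: u_6=37/54 ∈ [24/41, 32/41) → index 7
j=7: u_7=43/54 ∈ [32/41, 1) → index 8
j=8: u_8=49/54 ∈ [32/41, 1) → index 8

0 1 2 2 3 6 7 8 8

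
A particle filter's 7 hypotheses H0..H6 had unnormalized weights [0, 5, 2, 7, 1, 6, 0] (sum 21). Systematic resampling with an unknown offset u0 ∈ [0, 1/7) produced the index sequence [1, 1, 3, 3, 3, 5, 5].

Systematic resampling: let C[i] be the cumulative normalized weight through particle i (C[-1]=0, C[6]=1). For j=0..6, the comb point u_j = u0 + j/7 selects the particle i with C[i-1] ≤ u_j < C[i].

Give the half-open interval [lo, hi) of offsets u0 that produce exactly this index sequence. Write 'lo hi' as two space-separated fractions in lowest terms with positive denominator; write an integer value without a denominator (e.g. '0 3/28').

C = [0, 5/21, 1/3, 2/3, 5/7, 1, 1]
j=0 picked index 1: u0 ∈ [0, 5/21)
j=1 picked index 1: u0 ∈ [-1/7, 2/21)
j=2 picked index 3: u0 ∈ [1/21, 8/21)
j=3 picked index 3: u0 ∈ [-2/21, 5/21)
j=4 picked index 3: u0 ∈ [-5/21, 2/21)
j=5 picked index 5: u0 ∈ [0, 2/7)
j=6 picked index 5: u0 ∈ [-1/7, 1/7)
intersection: [1/21, 2/21)

1/21 2/21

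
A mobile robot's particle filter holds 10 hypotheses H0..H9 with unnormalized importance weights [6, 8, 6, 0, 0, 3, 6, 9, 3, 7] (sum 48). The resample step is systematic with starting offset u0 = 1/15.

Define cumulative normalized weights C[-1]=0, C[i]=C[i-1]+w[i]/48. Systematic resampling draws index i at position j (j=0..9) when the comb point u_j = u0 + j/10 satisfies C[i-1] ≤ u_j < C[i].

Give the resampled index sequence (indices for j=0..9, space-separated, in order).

C = [1/8, 7/24, 5/12, 5/12, 5/12, 23/48, 29/48, 19/24, 41/48, 1]
j=0: u_0=1/15 ∈ [0, 1/8) → index 0
j=1: u_1=1/6 ∈ [1/8, 7/24) → index 1
j=2: u_2=4/15 ∈ [1/8, 7/24) → index 1
j=3: u_3=11/30 ∈ [7/24, 5/12) → index 2
j=4: u_4=7/15 ∈ [5/12, 23/48) → index 5
j=5: u_5=17/30 ∈ [23/48, 29/48) → index 6
j=6: u_6=2/3 ∈ [29/48, 19/24) → index 7
j=7: u_7=23/30 ∈ [29/48, 19/24) → index 7
j=8: u_8=13/15 ∈ [41/48, 1) → index 9
j=9: u_9=29/30 ∈ [41/48, 1) → index 9

0 1 1 2 5 6 7 7 9 9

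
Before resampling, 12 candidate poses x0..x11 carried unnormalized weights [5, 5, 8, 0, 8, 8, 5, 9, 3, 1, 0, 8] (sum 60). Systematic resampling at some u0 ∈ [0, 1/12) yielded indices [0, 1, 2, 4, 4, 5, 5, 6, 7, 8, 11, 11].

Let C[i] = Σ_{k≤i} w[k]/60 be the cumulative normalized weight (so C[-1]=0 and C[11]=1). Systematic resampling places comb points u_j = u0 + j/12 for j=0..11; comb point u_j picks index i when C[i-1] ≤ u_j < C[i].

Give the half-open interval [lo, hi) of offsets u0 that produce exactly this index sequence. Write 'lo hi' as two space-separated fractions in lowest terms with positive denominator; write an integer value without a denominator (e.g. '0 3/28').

C = [1/12, 1/6, 3/10, 3/10, 13/30, 17/30, 13/20, 4/5, 17/20, 13/15, 13/15, 1]
j=0 picked index 0: u0 ∈ [0, 1/12)
j=1 picked index 1: u0 ∈ [0, 1/12)
j=2 picked index 2: u0 ∈ [0, 2/15)
j=3 picked index 4: u0 ∈ [1/20, 11/60)
j=4 picked index 4: u0 ∈ [-1/30, 1/10)
j=5 picked index 5: u0 ∈ [1/60, 3/20)
j=6 picked index 5: u0 ∈ [-1/15, 1/15)
j=7 picked index 6: u0 ∈ [-1/60, 1/15)
j=8 picked index 7: u0 ∈ [-1/60, 2/15)
j=9 picked index 8: u0 ∈ [1/20, 1/10)
j=10 picked index 11: u0 ∈ [1/30, 1/6)
j=11 picked index 11: u0 ∈ [-1/20, 1/12)
intersection: [1/20, 1/15)

1/20 1/15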